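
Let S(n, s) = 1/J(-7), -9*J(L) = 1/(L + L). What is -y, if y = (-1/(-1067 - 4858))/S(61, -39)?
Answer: -1/746550 ≈ -1.3395e-6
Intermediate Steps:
J(L) = -1/(18*L) (J(L) = -1/(9*(L + L)) = -1/(2*L)/9 = -1/(18*L))
S(n, s) = 126 (S(n, s) = 1/(-1/18/(-7)) = 1/(-1/18*(-⅐)) = 1/(1/126) = 126)
y = 1/746550 (y = -1/(-1067 - 4858)/126 = -1/(-5925)*(1/126) = -1*(-1/5925)*(1/126) = (1/5925)*(1/126) = 1/746550 ≈ 1.3395e-6)
-y = -1*1/746550 = -1/746550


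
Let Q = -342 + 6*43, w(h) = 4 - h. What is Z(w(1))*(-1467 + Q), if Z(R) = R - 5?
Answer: 3102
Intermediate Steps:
Q = -84 (Q = -342 + 258 = -84)
Z(R) = -5 + R
Z(w(1))*(-1467 + Q) = (-5 + (4 - 1*1))*(-1467 - 84) = (-5 + (4 - 1))*(-1551) = (-5 + 3)*(-1551) = -2*(-1551) = 3102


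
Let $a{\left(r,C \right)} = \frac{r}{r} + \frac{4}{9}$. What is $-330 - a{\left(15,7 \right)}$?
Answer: $- \frac{2983}{9} \approx -331.44$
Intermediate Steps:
$a{\left(r,C \right)} = \frac{13}{9}$ ($a{\left(r,C \right)} = 1 + 4 \cdot \frac{1}{9} = 1 + \frac{4}{9} = \frac{13}{9}$)
$-330 - a{\left(15,7 \right)} = -330 - \frac{13}{9} = - \frac{2983}{9}$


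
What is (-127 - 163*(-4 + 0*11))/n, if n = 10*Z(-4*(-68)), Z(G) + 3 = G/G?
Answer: -105/4 ≈ -26.250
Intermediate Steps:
Z(G) = -2 (Z(G) = -3 + G/G = -3 + 1 = -2)
n = -20 (n = 10*(-2) = -20)
(-127 - 163*(-4 + 0*11))/n = (-127 - 163*(-4 + 0*11))/(-20) = (-127 - 163*(-4 + 0))*(-1/20) = (-127 - 163*(-4))*(-1/20) = (-127 + 652)*(-1/20) = 525*(-1/20) = -105/4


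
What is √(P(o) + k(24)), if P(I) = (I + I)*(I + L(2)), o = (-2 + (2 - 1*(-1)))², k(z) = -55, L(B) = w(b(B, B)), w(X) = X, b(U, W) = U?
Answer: 7*I ≈ 7.0*I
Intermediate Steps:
L(B) = B
o = 1 (o = (-2 + (2 + 1))² = (-2 + 3)² = 1² = 1)
P(I) = 2*I*(2 + I) (P(I) = (I + I)*(I + 2) = (2*I)*(2 + I) = 2*I*(2 + I))
√(P(o) + k(24)) = √(2*1*(2 + 1) - 55) = √(2*1*3 - 55) = √(6 - 55) = √(-49) = 7*I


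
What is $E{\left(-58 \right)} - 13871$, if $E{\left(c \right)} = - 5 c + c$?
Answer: $-13639$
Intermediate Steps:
$E{\left(c \right)} = - 4 c$
$E{\left(-58 \right)} - 13871 = \left(-4\right) \left(-58\right) - 13871 = 232 - 13871 = -13639$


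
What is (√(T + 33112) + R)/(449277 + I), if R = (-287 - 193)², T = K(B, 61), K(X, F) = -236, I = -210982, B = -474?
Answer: 46080/47659 + 2*√8219/238295 ≈ 0.96763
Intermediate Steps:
T = -236
R = 230400 (R = (-480)² = 230400)
(√(T + 33112) + R)/(449277 + I) = (√(-236 + 33112) + 230400)/(449277 - 210982) = (√32876 + 230400)/238295 = (2*√8219 + 230400)*(1/238295) = (230400 + 2*√8219)*(1/238295) = 46080/47659 + 2*√8219/238295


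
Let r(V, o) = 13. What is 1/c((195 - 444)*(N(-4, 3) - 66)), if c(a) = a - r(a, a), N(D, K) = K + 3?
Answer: 1/14927 ≈ 6.6993e-5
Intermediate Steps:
N(D, K) = 3 + K
c(a) = -13 + a (c(a) = a - 1*13 = a - 13 = -13 + a)
1/c((195 - 444)*(N(-4, 3) - 66)) = 1/(-13 + (195 - 444)*((3 + 3) - 66)) = 1/(-13 - 249*(6 - 66)) = 1/(-13 - 249*(-60)) = 1/(-13 + 14940) = 1/14927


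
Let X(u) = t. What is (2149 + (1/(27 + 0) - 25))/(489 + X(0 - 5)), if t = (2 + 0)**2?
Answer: 57349/13311 ≈ 4.3084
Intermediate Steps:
t = 4 (t = 2**2 = 4)
X(u) = 4
(2149 + (1/(27 + 0) - 25))/(489 + X(0 - 5)) = (2149 + (1/(27 + 0) - 25))/(489 + 4) = (2149 + (1/27 - 25))/493 = (2149 + (1*(1/27) - 25))*(1/493) = (2149 + (1/27 - 25))*(1/493) = (2149 - 674/27)*(1/493) = (57349/27)*(1/493) = 57349/13311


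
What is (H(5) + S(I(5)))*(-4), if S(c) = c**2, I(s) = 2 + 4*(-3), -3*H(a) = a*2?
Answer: -1160/3 ≈ -386.67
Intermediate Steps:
H(a) = -2*a/3 (H(a) = -a*2/3 = -2*a/3)
I(s) = -10 (I(s) = 2 - 12 = -10)
(H(5) + S(I(5)))*(-4) = (-2/3*5 + (-10)**2)*(-4) = (-10/3 + 100)*(-4) = (290/3)*(-4) = -1160/3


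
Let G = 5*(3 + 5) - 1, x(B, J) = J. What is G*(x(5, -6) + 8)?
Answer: 78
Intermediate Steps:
G = 39 (G = 5*8 - 1 = 40 - 1 = 39)
G*(x(5, -6) + 8) = 39*(-6 + 8) = 39*2 = 78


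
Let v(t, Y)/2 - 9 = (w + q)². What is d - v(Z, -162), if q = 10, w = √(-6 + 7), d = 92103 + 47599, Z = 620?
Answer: 139442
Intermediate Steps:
d = 139702
w = 1 (w = √1 = 1)
v(t, Y) = 260 (v(t, Y) = 18 + 2*(1 + 10)² = 18 + 2*11² = 18 + 2*121 = 18 + 242 = 260)
d - v(Z, -162) = 139702 - 1*260 = 139702 - 260 = 139442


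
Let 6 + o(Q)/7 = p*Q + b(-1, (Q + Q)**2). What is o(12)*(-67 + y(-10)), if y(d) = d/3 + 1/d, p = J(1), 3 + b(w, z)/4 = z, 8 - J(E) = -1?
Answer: -5901609/5 ≈ -1.1803e+6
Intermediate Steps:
J(E) = 9 (J(E) = 8 - 1*(-1) = 8 + 1 = 9)
b(w, z) = -12 + 4*z
p = 9
y(d) = 1/d + d/3 (y(d) = d*(1/3) + 1/d = d/3 + 1/d = 1/d + d/3)
o(Q) = -126 + 63*Q + 112*Q**2 (o(Q) = -42 + 7*(9*Q + (-12 + 4*(Q + Q)**2)) = -42 + 7*(9*Q + (-12 + 4*(2*Q)**2)) = -42 + 7*(9*Q + (-12 + 4*(4*Q**2))) = -42 + 7*(9*Q + (-12 + 16*Q**2)) = -42 + 7*(-12 + 9*Q + 16*Q**2) = -42 + (-84 + 63*Q + 112*Q**2) = -126 + 63*Q + 112*Q**2)
o(12)*(-67 + y(-10)) = (-126 + 63*12 + 112*12**2)*(-67 + (1/(-10) + (1/3)*(-10))) = (-126 + 756 + 112*144)*(-67 + (-1/10 - 10/3)) = (-126 + 756 + 16128)*(-67 - 103/30) = 16758*(-2113/30) = -5901609/5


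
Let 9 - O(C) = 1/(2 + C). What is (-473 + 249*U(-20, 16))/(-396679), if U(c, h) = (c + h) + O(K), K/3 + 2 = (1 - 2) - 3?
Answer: -12601/6346864 ≈ -0.0019854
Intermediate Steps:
K = -18 (K = -6 + 3*((1 - 2) - 3) = -6 + 3*(-1 - 3) = -6 + 3*(-4) = -6 - 12 = -18)
O(C) = 9 - 1/(2 + C)
U(c, h) = 145/16 + c + h (U(c, h) = (c + h) + (17 + 9*(-18))/(2 - 18) = (c + h) + (17 - 162)/(-16) = (c + h) - 1/16*(-145) = (c + h) + 145/16 = 145/16 + c + h)
(-473 + 249*U(-20, 16))/(-396679) = (-473 + 249*(145/16 - 20 + 16))/(-396679) = (-473 + 249*(81/16))*(-1/396679) = (-473 + 20169/16)*(-1/396679) = (12601/16)*(-1/396679) = -12601/6346864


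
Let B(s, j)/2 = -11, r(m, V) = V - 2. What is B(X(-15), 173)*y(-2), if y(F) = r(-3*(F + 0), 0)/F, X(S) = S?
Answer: -22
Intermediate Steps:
r(m, V) = -2 + V
B(s, j) = -22 (B(s, j) = 2*(-11) = -22)
y(F) = -2/F (y(F) = (-2 + 0)/F = -2/F)
B(X(-15), 173)*y(-2) = -(-44)/(-2) = -(-44)*(-1)/2 = -22*1 = -22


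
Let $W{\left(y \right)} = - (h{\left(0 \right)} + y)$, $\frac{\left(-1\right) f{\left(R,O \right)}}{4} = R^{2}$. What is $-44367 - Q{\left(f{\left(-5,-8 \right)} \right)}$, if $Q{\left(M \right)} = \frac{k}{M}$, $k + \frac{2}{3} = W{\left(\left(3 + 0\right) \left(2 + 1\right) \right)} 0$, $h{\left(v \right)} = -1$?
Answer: $- \frac{6655051}{150} \approx -44367.0$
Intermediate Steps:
$f{\left(R,O \right)} = - 4 R^{2}$
$W{\left(y \right)} = 1 - y$ ($W{\left(y \right)} = - (-1 + y) = 1 - y$)
$k = - \frac{2}{3}$ ($k = - \frac{2}{3} + \left(1 - \left(3 + 0\right) \left(2 + 1\right)\right) 0 = - \frac{2}{3} + \left(1 - 3 \cdot 3\right) 0 = - \frac{2}{3} + \left(1 - 9\right) 0 = - \frac{2}{3} - 0 = - \frac{2}{3} + 0 = - \frac{2}{3} \approx -0.66667$)
$Q{\left(M \right)} = - \frac{2}{3 M}$
$-44367 - Q{\left(f{\left(-5,-8 \right)} \right)} = -44367 - - \frac{2}{3 \left(- 4 \left(-5\right)^{2}\right)} = -44367 - - \frac{2}{3 \left(\left(-4\right) 25\right)} = -44367 - - \frac{2}{3 \left(-100\right)} = -44367 - \left(- \frac{2}{3}\right) \left(- \frac{1}{100}\right) = -44367 - \frac{1}{150} = - \frac{6655051}{150}$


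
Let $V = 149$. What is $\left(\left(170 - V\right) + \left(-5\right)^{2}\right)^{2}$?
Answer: $2116$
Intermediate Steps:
$\left(\left(170 - V\right) + \left(-5\right)^{2}\right)^{2} = \left(\left(170 - 149\right) + \left(-5\right)^{2}\right)^{2} = \left(\left(170 - 149\right) + 25\right)^{2} = \left(21 + 25\right)^{2} = 46^{2} = 2116$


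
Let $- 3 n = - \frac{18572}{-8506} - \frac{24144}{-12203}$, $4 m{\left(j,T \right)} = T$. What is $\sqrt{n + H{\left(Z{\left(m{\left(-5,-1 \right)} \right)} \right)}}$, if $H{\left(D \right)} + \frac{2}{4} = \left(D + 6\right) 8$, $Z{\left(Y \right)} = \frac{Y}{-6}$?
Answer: $\frac{\sqrt{4503757779571398162}}{311396154} \approx 6.8151$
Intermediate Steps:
$m{\left(j,T \right)} = \frac{T}{4}$
$Z{\left(Y \right)} = - \frac{Y}{6}$ ($Z{\left(Y \right)} = Y \left(- \frac{1}{6}\right) = - \frac{Y}{6}$)
$H{\left(D \right)} = \frac{95}{2} + 8 D$ ($H{\left(D \right)} = - \frac{1}{2} + \left(D + 6\right) 8 = - \frac{1}{2} + \left(6 + D\right) 8 = - \frac{1}{2} + \left(48 + 8 D\right) = \frac{95}{2} + 8 D$)
$n = - \frac{216001490}{155698077}$ ($n = - \frac{- \frac{18572}{-8506} - \frac{24144}{-12203}}{3} = - \frac{\left(-18572\right) \left(- \frac{1}{8506}\right) - - \frac{24144}{12203}}{3} = - \frac{\frac{9286}{4253} + \frac{24144}{12203}}{3} = \left(- \frac{1}{3}\right) \frac{216001490}{51899359} = - \frac{216001490}{155698077} \approx -1.3873$)
$\sqrt{n + H{\left(Z{\left(m{\left(-5,-1 \right)} \right)} \right)}} = \sqrt{- \frac{216001490}{155698077} + \left(\frac{95}{2} + 8 \left(- \frac{\frac{1}{4} \left(-1\right)}{6}\right)\right)} = \sqrt{- \frac{216001490}{155698077} + \left(\frac{95}{2} + 8 \left(\left(- \frac{1}{6}\right) \left(- \frac{1}{4}\right)\right)\right)} = \sqrt{- \frac{216001490}{155698077} + \left(\frac{95}{2} + 8 \cdot \frac{1}{24}\right)} = \sqrt{- \frac{216001490}{155698077} + \left(\frac{95}{2} + \frac{1}{3}\right)} = \sqrt{- \frac{216001490}{155698077} + \frac{287}{6}} = \sqrt{\frac{14463113053}{311396154}} = \frac{\sqrt{4503757779571398162}}{311396154}$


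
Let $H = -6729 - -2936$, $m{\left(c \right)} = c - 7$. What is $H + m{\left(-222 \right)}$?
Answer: $-4022$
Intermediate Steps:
$m{\left(c \right)} = -7 + c$ ($m{\left(c \right)} = c - 7 = -7 + c$)
$H = -3793$ ($H = -6729 + 2936 = -3793$)
$H + m{\left(-222 \right)} = -3793 - 229 = -4022$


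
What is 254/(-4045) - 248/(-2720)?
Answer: 7807/275060 ≈ 0.028383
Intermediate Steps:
254/(-4045) - 248/(-2720) = 254*(-1/4045) - 248*(-1/2720) = -254/4045 + 31/340 = 7807/275060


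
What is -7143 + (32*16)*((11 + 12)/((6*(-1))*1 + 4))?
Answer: -13031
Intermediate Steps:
-7143 + (32*16)*((11 + 12)/((6*(-1))*1 + 4)) = -7143 + 512*(23/(-6*1 + 4)) = -7143 + 512*(23/(-6 + 4)) = -7143 + 512*(23/(-2)) = -7143 + 512*(23*(-½)) = -7143 + 512*(-23/2) = -7143 - 5888 = -13031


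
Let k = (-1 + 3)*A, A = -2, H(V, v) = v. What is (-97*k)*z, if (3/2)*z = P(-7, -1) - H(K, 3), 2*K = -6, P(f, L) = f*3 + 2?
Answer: -17072/3 ≈ -5690.7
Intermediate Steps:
P(f, L) = 2 + 3*f (P(f, L) = 3*f + 2 = 2 + 3*f)
K = -3 (K = (½)*(-6) = -3)
z = -44/3 (z = 2*((2 + 3*(-7)) - 1*3)/3 = 2*((2 - 21) - 3)/3 = 2*(-19 - 3)/3 = (⅔)*(-22) = -44/3 ≈ -14.667)
k = -4 (k = (-1 + 3)*(-2) = 2*(-2) = -4)
(-97*k)*z = -97*(-4)*(-44/3) = 388*(-44/3) = -17072/3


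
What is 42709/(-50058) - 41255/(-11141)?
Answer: 1589321821/557696178 ≈ 2.8498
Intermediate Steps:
42709/(-50058) - 41255/(-11141) = 42709*(-1/50058) - 41255*(-1/11141) = -42709/50058 + 41255/11141 = 1589321821/557696178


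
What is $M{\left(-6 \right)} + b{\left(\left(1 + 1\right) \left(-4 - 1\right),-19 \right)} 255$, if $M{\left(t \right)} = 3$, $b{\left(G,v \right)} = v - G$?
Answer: $-2292$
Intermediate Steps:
$M{\left(-6 \right)} + b{\left(\left(1 + 1\right) \left(-4 - 1\right),-19 \right)} 255 = 3 + \left(-19 - \left(1 + 1\right) \left(-4 - 1\right)\right) 255 = 3 + \left(-19 - 2 \left(-5\right)\right) 255 = 3 + \left(-19 - -10\right) 255 = 3 + \left(-19 + 10\right) 255 = 3 - 2295 = -2292$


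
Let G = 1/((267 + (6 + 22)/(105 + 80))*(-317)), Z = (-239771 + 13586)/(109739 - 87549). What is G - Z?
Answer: 2235745661/219339274 ≈ 10.193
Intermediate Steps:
Z = -45237/4438 (Z = -226185/22190 = -226185*1/22190 = -45237/4438 ≈ -10.193)
G = -185/15667091 (G = 1/((267 + 28/185)*(-317)) = 1/((49423/185)*(-317)) = 1/(-15667091/185) = -185/15667091 ≈ -1.1808e-5)
G - Z = -185/15667091 - 1*(-45237/4438) = -185/15667091 + 45237/4438 = 2235745661/219339274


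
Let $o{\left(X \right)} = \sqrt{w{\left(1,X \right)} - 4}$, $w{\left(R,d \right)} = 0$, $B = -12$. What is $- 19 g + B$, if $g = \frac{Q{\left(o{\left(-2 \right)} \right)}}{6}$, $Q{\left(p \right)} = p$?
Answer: $-12 - \frac{19 i}{3} \approx -12.0 - 6.3333 i$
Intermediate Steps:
$o{\left(X \right)} = 2 i$ ($o{\left(X \right)} = \sqrt{0 - 4} = \sqrt{-4} = 2 i$)
$g = \frac{i}{3}$ ($g = \frac{2 i}{6} = 2 i \frac{1}{6} = \frac{i}{3} \approx 0.33333 i$)
$- 19 g + B = - 19 \frac{i}{3} - 12 = - \frac{19 i}{3} - 12 = -12 - \frac{19 i}{3}$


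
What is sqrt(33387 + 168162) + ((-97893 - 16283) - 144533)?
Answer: -258709 + 23*sqrt(381) ≈ -2.5826e+5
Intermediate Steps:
sqrt(33387 + 168162) + ((-97893 - 16283) - 144533) = sqrt(201549) + (-114176 - 144533) = 23*sqrt(381) - 258709 = -258709 + 23*sqrt(381)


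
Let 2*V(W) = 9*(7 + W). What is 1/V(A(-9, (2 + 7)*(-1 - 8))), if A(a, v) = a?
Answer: -1/9 ≈ -0.11111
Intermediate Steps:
V(W) = 63/2 + 9*W/2 (V(W) = (9*(7 + W))/2 = (63 + 9*W)/2 = 63/2 + 9*W/2)
1/V(A(-9, (2 + 7)*(-1 - 8))) = 1/(63/2 + (9/2)*(-9)) = 1/(63/2 - 81/2) = 1/(-9) = -1/9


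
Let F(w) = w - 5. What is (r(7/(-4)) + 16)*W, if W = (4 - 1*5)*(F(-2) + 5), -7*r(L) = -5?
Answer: 234/7 ≈ 33.429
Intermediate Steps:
r(L) = 5/7 (r(L) = -⅐*(-5) = 5/7)
F(w) = -5 + w
W = 2 (W = (4 - 1*5)*((-5 - 2) + 5) = (4 - 5)*(-7 + 5) = -1*(-2) = 2)
(r(7/(-4)) + 16)*W = (5/7 + 16)*2 = (117/7)*2 = 234/7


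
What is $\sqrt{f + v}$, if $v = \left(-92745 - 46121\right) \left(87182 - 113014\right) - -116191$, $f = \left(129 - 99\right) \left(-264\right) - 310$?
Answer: $\sqrt{3587294473} \approx 59894.0$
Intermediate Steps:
$f = -8230$ ($f = 30 \left(-264\right) - 310 = -7920 - 310 = -8230$)
$v = 3587302703$ ($v = \left(-138866\right) \left(-25832\right) + 116191 = 3587186512 + 116191 = 3587302703$)
$\sqrt{f + v} = \sqrt{-8230 + 3587302703} = \sqrt{3587294473}$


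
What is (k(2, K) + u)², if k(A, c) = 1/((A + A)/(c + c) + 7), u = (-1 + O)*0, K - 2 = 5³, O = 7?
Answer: 16129/793881 ≈ 0.020317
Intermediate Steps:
K = 127 (K = 2 + 5³ = 2 + 125 = 127)
u = 0 (u = (-1 + 7)*0 = 6*0 = 0)
k(A, c) = 1/(7 + A/c) (k(A, c) = 1/((2*A)/((2*c)) + 7) = 1/((2*A)*(1/(2*c)) + 7) = 1/(A/c + 7) = 1/(7 + A/c))
(k(2, K) + u)² = (127/(2 + 7*127) + 0)² = (127/(2 + 889) + 0)² = (127/891 + 0)² = (127/891)² = 16129/793881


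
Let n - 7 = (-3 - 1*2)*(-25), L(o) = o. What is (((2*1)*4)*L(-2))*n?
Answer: -2112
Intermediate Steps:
n = 132 (n = 7 + (-3 - 1*2)*(-25) = 7 + (-3 - 2)*(-25) = 7 - 5*(-25) = 7 + 125 = 132)
(((2*1)*4)*L(-2))*n = (((2*1)*4)*(-2))*132 = ((2*4)*(-2))*132 = (8*(-2))*132 = -16*132 = -2112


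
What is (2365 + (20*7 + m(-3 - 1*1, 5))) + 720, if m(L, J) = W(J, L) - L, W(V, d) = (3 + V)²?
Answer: 3293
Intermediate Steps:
m(L, J) = (3 + J)² - L
(2365 + (20*7 + m(-3 - 1*1, 5))) + 720 = (2365 + (20*7 + ((3 + 5)² - (-3 - 1*1)))) + 720 = (2365 + (140 + (8² - (-3 - 1)))) + 720 = (2365 + (140 + (64 - 1*(-4)))) + 720 = (2365 + (140 + (64 + 4))) + 720 = (2365 + (140 + 68)) + 720 = (2365 + 208) + 720 = 2573 + 720 = 3293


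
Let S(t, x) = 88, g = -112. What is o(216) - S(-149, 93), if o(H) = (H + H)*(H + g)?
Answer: 44840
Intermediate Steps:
o(H) = 2*H*(-112 + H) (o(H) = (H + H)*(H - 112) = (2*H)*(-112 + H) = 2*H*(-112 + H))
o(216) - S(-149, 93) = 2*216*(-112 + 216) - 1*88 = 2*216*104 - 88 = 44928 - 88 = 44840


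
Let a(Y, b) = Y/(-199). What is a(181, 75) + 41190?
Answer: 8196629/199 ≈ 41189.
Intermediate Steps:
a(Y, b) = -Y/199 (a(Y, b) = Y*(-1/199) = -Y/199)
a(181, 75) + 41190 = -1/199*181 + 41190 = -181/199 + 41190 = 8196629/199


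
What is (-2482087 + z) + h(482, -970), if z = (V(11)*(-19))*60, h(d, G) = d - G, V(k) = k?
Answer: -2493175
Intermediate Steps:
z = -12540 (z = (11*(-19))*60 = -209*60 = -12540)
(-2482087 + z) + h(482, -970) = (-2482087 - 12540) + (482 - 1*(-970)) = -2494627 + (482 + 970) = -2494627 + 1452 = -2493175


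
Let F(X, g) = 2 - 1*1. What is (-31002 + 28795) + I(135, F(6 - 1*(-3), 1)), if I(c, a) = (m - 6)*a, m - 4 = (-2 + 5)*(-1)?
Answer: -2212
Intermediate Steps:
m = 1 (m = 4 + (-2 + 5)*(-1) = 4 + 3*(-1) = 4 - 3 = 1)
F(X, g) = 1 (F(X, g) = 2 - 1 = 1)
I(c, a) = -5*a (I(c, a) = (1 - 6)*a = -5*a)
(-31002 + 28795) + I(135, F(6 - 1*(-3), 1)) = (-31002 + 28795) - 5*1 = -2207 - 5 = -2212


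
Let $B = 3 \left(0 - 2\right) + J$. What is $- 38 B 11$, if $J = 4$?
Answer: $836$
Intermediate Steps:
$B = -2$ ($B = 3 \left(0 - 2\right) + 4 = 3 \left(-2\right) + 4 = -6 + 4 = -2$)
$- 38 B 11 = \left(-38\right) \left(-2\right) 11 = 76 \cdot 11 = 836$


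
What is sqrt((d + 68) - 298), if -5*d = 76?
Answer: I*sqrt(6130)/5 ≈ 15.659*I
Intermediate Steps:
d = -76/5 (d = -1/5*76 = -76/5 ≈ -15.200)
sqrt((d + 68) - 298) = sqrt((-76/5 + 68) - 298) = sqrt(264/5 - 298) = sqrt(-1226/5) = I*sqrt(6130)/5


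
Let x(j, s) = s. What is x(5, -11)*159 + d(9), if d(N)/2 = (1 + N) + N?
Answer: -1711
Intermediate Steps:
d(N) = 2 + 4*N (d(N) = 2*((1 + N) + N) = 2*(1 + 2*N) = 2 + 4*N)
x(5, -11)*159 + d(9) = -11*159 + (2 + 4*9) = -1749 + (2 + 36) = -1749 + 38 = -1711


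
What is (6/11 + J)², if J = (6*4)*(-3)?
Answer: 617796/121 ≈ 5105.8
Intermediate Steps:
J = -72 (J = 24*(-3) = -72)
(6/11 + J)² = (6/11 - 72)² = (-786/11)² = 617796/121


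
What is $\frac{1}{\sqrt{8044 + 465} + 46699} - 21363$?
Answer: $- \frac{695345909891}{32549076} - \frac{\sqrt{8509}}{2180788092} \approx -21363.0$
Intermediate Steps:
$\frac{1}{\sqrt{8044 + 465} + 46699} - 21363 = \frac{1}{\sqrt{8509} + 46699} - 21363 = \frac{1}{46699 + \sqrt{8509}} - 21363 = -21363 + \frac{1}{46699 + \sqrt{8509}}$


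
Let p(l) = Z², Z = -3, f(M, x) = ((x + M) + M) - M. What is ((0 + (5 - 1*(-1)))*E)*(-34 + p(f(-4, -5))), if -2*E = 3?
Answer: 225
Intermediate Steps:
E = -3/2 (E = -½*3 = -3/2 ≈ -1.5000)
f(M, x) = M + x (f(M, x) = ((M + x) + M) - M = (x + 2*M) - M = M + x)
p(l) = 9 (p(l) = (-3)² = 9)
((0 + (5 - 1*(-1)))*E)*(-34 + p(f(-4, -5))) = ((0 + (5 - 1*(-1)))*(-3/2))*(-34 + 9) = ((0 + (5 + 1))*(-3/2))*(-25) = ((0 + 6)*(-3/2))*(-25) = (6*(-3/2))*(-25) = -9*(-25) = 225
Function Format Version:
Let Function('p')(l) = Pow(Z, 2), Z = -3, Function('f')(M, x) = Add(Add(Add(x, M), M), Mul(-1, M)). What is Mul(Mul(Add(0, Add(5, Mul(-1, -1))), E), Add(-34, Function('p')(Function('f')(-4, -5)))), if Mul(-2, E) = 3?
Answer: 225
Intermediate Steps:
E = Rational(-3, 2) (E = Mul(Rational(-1, 2), 3) = Rational(-3, 2) ≈ -1.5000)
Function('f')(M, x) = Add(M, x) (Function('f')(M, x) = Add(Add(Add(M, x), M), Mul(-1, M)) = Add(Add(x, Mul(2, M)), Mul(-1, M)) = Add(M, x))
Function('p')(l) = 9 (Function('p')(l) = Pow(-3, 2) = 9)
Mul(Mul(Add(0, Add(5, Mul(-1, -1))), E), Add(-34, Function('p')(Function('f')(-4, -5)))) = Mul(Mul(Add(0, Add(5, Mul(-1, -1))), Rational(-3, 2)), Add(-34, 9)) = Mul(Mul(Add(0, Add(5, 1)), Rational(-3, 2)), -25) = Mul(Mul(Add(0, 6), Rational(-3, 2)), -25) = Mul(Mul(6, Rational(-3, 2)), -25) = Mul(-9, -25) = 225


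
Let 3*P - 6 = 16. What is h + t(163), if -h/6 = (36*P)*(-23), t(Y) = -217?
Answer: 36215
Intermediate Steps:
P = 22/3 (P = 2 + (⅓)*16 = 2 + 16/3 = 22/3 ≈ 7.3333)
h = 36432 (h = -6*36*(22/3)*(-23) = -1584*(-23) = -6*(-6072) = 36432)
h + t(163) = 36432 - 217 = 36215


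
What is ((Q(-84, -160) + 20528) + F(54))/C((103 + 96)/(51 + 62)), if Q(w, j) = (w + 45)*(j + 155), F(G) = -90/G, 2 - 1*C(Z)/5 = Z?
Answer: 7024532/405 ≈ 17345.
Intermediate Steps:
C(Z) = 10 - 5*Z
Q(w, j) = (45 + w)*(155 + j)
((Q(-84, -160) + 20528) + F(54))/C((103 + 96)/(51 + 62)) = (((6975 + 45*(-160) + 155*(-84) - 160*(-84)) + 20528) - 90/54)/(10 - 5*(103 + 96)/(51 + 62)) = (((6975 - 7200 - 13020 + 13440) + 20528) - 90*1/54)/(10 - 995/113) = ((195 + 20528) - 5/3)/(10 - 995/113) = (20723 - 5/3)/(10 - 5*199/113) = 62164/(3*(10 - 995/113)) = 62164/(3*(135/113)) = (62164/3)*(113/135) = 7024532/405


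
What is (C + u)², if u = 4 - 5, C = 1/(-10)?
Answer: 121/100 ≈ 1.2100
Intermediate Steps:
C = -⅒ ≈ -0.10000
u = -1
(C + u)² = (-⅒ - 1)² = (-11/10)² = 121/100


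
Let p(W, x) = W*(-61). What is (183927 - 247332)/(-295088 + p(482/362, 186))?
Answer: 1275145/5936181 ≈ 0.21481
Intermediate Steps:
p(W, x) = -61*W
(183927 - 247332)/(-295088 + p(482/362, 186)) = (183927 - 247332)/(-295088 - 29402/362) = -63405/(-295088 - 29402/362) = -63405/(-295088 - 61*241/181) = -63405/(-295088 - 14701/181) = -63405/(-53425629/181) = -63405*(-181/53425629) = 1275145/5936181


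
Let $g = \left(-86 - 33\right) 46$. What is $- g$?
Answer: $5474$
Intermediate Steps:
$g = -5474$ ($g = \left(-119\right) 46 = -5474$)
$- g = \left(-1\right) \left(-5474\right) = 5474$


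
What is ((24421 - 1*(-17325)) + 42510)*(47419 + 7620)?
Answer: 4637365984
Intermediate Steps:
((24421 - 1*(-17325)) + 42510)*(47419 + 7620) = ((24421 + 17325) + 42510)*55039 = (41746 + 42510)*55039 = 84256*55039 = 4637365984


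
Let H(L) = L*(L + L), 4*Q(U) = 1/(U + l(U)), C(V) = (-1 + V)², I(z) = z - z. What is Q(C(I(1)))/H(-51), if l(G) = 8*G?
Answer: 1/187272 ≈ 5.3398e-6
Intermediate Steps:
I(z) = 0
Q(U) = 1/(36*U) (Q(U) = 1/(4*(U + 8*U)) = 1/(4*((9*U))) = (1/(9*U))/4 = 1/(36*U))
H(L) = 2*L² (H(L) = L*(2*L) = 2*L²)
Q(C(I(1)))/H(-51) = (1/(36*((-1 + 0)²)))/((2*(-51)²)) = (1/(36*((-1)²)))/((2*2601)) = ((1/36)/1)/5202 = ((1/36)*1)*(1/5202) = (1/36)*(1/5202) = 1/187272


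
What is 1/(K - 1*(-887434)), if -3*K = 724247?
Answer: 3/1938055 ≈ 1.5479e-6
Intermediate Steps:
K = -724247/3 (K = -1/3*724247 = -724247/3 ≈ -2.4142e+5)
1/(K - 1*(-887434)) = 1/(-724247/3 - 1*(-887434)) = 1/(-724247/3 + 887434) = 1/(1938055/3) = 3/1938055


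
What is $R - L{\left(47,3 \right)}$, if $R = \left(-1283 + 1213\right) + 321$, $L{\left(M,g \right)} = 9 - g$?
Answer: $245$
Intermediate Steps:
$R = 251$ ($R = -70 + 321 = 251$)
$R - L{\left(47,3 \right)} = 251 - \left(9 - 3\right) = 251 - 6 = 245$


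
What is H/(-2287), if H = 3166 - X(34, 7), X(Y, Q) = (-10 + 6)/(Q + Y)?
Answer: -129810/93767 ≈ -1.3844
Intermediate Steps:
X(Y, Q) = -4/(Q + Y)
H = 129810/41 (H = 3166 - (-4)/(7 + 34) = 3166 - (-4)/41 = 3166 - 1*(-4/41) = 3166 + 4/41 = 129810/41 ≈ 3166.1)
H/(-2287) = (129810/41)/(-2287) = (129810/41)*(-1/2287) = -129810/93767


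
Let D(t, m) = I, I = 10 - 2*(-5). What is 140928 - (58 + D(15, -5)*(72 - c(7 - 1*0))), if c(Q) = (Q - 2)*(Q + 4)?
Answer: 140530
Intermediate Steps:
c(Q) = (-2 + Q)*(4 + Q)
I = 20 (I = 10 + 10 = 20)
D(t, m) = 20
140928 - (58 + D(15, -5)*(72 - c(7 - 1*0))) = 140928 - (58 + 20*(72 - (-8 + (7 - 1*0)**2 + 2*(7 - 1*0)))) = 140928 - (58 + 20*(72 - (-8 + (7 + 0)**2 + 2*(7 + 0)))) = 140928 - (58 + 20*(72 - (-8 + 7**2 + 2*7))) = 140928 - (58 + 20*(72 - (-8 + 49 + 14))) = 140928 - (58 + 20*(72 - 1*55)) = 140928 - (58 + 20*(72 - 55)) = 140928 - (58 + 20*17) = 140928 - (58 + 340) = 140928 - 1*398 = 140928 - 398 = 140530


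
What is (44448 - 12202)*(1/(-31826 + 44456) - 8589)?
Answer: -1749008029487/6315 ≈ -2.7696e+8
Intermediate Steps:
(44448 - 12202)*(1/(-31826 + 44456) - 8589) = 32246*(1/12630 - 8589) = 32246*(-108479069/12630) = -1749008029487/6315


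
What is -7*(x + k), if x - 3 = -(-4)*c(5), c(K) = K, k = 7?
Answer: -210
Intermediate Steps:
x = 23 (x = 3 - (-4)*5 = 3 - 1*(-20) = 3 + 20 = 23)
-7*(x + k) = -7*(23 + 7) = -7*30 = -210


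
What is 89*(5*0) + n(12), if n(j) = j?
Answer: 12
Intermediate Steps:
89*(5*0) + n(12) = 89*(5*0) + 12 = 89*0 + 12 = 0 + 12 = 12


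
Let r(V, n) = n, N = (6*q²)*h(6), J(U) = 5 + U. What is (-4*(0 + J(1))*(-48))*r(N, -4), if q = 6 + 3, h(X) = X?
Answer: -4608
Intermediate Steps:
q = 9
N = 2916 (N = (6*9²)*6 = (6*81)*6 = 486*6 = 2916)
(-4*(0 + J(1))*(-48))*r(N, -4) = (-4*(0 + (5 + 1))*(-48))*(-4) = (-4*(0 + 6)*(-48))*(-4) = (-4*6*(-48))*(-4) = -24*(-48)*(-4) = 1152*(-4) = -4608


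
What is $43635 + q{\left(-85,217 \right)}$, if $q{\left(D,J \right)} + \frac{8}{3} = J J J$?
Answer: $\frac{30785836}{3} \approx 1.0262 \cdot 10^{7}$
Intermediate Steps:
$q{\left(D,J \right)} = - \frac{8}{3} + J^{3}$ ($q{\left(D,J \right)} = - \frac{8}{3} + J J J = - \frac{8}{3} + J^{2} J = - \frac{8}{3} + J^{3}$)
$43635 + q{\left(-85,217 \right)} = 43635 - \left(\frac{8}{3} - 217^{3}\right) = 43635 + \left(- \frac{8}{3} + 10218313\right) = 43635 + \frac{30654931}{3} = \frac{30785836}{3}$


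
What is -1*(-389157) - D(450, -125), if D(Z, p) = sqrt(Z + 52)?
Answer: 389157 - sqrt(502) ≈ 3.8913e+5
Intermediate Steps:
D(Z, p) = sqrt(52 + Z)
-1*(-389157) - D(450, -125) = -1*(-389157) - sqrt(52 + 450) = 389157 - sqrt(502)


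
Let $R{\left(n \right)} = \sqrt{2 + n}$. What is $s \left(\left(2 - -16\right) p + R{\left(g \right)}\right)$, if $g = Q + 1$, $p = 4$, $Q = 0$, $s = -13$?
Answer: $-936 - 13 \sqrt{3} \approx -958.52$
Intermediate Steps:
$g = 1$ ($g = 0 + 1 = 1$)
$s \left(\left(2 - -16\right) p + R{\left(g \right)}\right) = - 13 \left(\left(2 - -16\right) 4 + \sqrt{2 + 1}\right) = - 13 \left(\left(2 + 16\right) 4 + \sqrt{3}\right) = - 13 \left(18 \cdot 4 + \sqrt{3}\right) = - 13 \left(72 + \sqrt{3}\right) = -936 - 13 \sqrt{3}$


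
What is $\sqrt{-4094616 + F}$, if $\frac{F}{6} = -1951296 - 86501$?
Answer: $i \sqrt{16321398} \approx 4040.0 i$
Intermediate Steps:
$F = -12226782$ ($F = 6 \left(-1951296 - 86501\right) = 6 \left(-2037797\right) = -12226782$)
$\sqrt{-4094616 + F} = \sqrt{-4094616 - 12226782} = \sqrt{-16321398} = i \sqrt{16321398}$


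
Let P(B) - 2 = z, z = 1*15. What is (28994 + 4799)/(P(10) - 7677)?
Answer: -33793/7660 ≈ -4.4116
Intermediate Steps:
z = 15
P(B) = 17 (P(B) = 2 + 15 = 17)
(28994 + 4799)/(P(10) - 7677) = (28994 + 4799)/(17 - 7677) = 33793/(-7660) = 33793*(-1/7660) = -33793/7660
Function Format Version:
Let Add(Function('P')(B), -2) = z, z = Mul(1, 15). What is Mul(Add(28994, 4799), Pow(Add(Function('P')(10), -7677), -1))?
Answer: Rational(-33793, 7660) ≈ -4.4116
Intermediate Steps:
z = 15
Function('P')(B) = 17 (Function('P')(B) = Add(2, 15) = 17)
Mul(Add(28994, 4799), Pow(Add(Function('P')(10), -7677), -1)) = Mul(Add(28994, 4799), Pow(Add(17, -7677), -1)) = Mul(33793, Pow(-7660, -1)) = Mul(33793, Rational(-1, 7660)) = Rational(-33793, 7660)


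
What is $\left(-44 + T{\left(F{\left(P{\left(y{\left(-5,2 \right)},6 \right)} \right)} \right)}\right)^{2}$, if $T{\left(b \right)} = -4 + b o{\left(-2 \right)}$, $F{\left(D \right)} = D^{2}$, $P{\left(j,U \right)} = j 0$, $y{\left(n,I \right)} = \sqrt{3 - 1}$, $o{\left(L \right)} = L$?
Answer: $2304$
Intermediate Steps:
$y{\left(n,I \right)} = \sqrt{2}$
$P{\left(j,U \right)} = 0$
$T{\left(b \right)} = -4 - 2 b$ ($T{\left(b \right)} = -4 + b \left(-2\right) = -4 - 2 b$)
$\left(-44 + T{\left(F{\left(P{\left(y{\left(-5,2 \right)},6 \right)} \right)} \right)}\right)^{2} = \left(-44 - \left(4 + 2 \cdot 0^{2}\right)\right)^{2} = \left(-44 - 4\right)^{2} = \left(-48\right)^{2} = 2304$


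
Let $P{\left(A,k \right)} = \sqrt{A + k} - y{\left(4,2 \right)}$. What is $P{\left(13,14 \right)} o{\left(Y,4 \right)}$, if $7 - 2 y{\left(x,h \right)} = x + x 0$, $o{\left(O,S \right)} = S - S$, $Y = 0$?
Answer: $0$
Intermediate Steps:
$o{\left(O,S \right)} = 0$
$y{\left(x,h \right)} = \frac{7}{2} - \frac{x}{2}$ ($y{\left(x,h \right)} = \frac{7}{2} - \frac{x + x 0}{2} = \frac{7}{2} - \frac{x + 0}{2} = \frac{7}{2} - \frac{x}{2}$)
$P{\left(A,k \right)} = - \frac{3}{2} + \sqrt{A + k}$ ($P{\left(A,k \right)} = \sqrt{A + k} - \left(\frac{7}{2} - 2\right) = \sqrt{A + k} - \frac{3}{2} = - \frac{3}{2} + \sqrt{A + k}$)
$P{\left(13,14 \right)} o{\left(Y,4 \right)} = \left(- \frac{3}{2} + \sqrt{13 + 14}\right) 0 = \left(- \frac{3}{2} + \sqrt{27}\right) 0 = \left(- \frac{3}{2} + 3 \sqrt{3}\right) 0 = 0$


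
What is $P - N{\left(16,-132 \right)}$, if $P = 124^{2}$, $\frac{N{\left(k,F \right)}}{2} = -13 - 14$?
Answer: $15430$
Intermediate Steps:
$N{\left(k,F \right)} = -54$ ($N{\left(k,F \right)} = 2 \left(-13 - 14\right) = 2 \left(-27\right) = -54$)
$P = 15376$
$P - N{\left(16,-132 \right)} = 15376 - -54 = 15376 + 54 = 15430$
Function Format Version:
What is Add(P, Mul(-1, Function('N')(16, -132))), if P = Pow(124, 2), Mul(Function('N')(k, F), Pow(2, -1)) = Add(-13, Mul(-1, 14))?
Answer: 15430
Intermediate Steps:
Function('N')(k, F) = -54 (Function('N')(k, F) = Mul(2, Add(-13, Mul(-1, 14))) = Mul(2, Add(-13, -14)) = Mul(2, -27) = -54)
P = 15376
Add(P, Mul(-1, Function('N')(16, -132))) = Add(15376, Mul(-1, -54)) = Add(15376, 54) = 15430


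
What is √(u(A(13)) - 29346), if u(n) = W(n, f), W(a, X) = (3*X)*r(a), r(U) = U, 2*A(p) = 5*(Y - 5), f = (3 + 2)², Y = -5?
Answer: 3*I*√3469 ≈ 176.69*I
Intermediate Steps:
f = 25 (f = 5² = 25)
A(p) = -25 (A(p) = (5*(-5 - 5))/2 = (5*(-10))/2 = (½)*(-50) = -25)
W(a, X) = 3*X*a (W(a, X) = (3*X)*a = 3*X*a)
u(n) = 75*n (u(n) = 3*25*n = 75*n)
√(u(A(13)) - 29346) = √(75*(-25) - 29346) = √(-1875 - 29346) = √(-31221) = 3*I*√3469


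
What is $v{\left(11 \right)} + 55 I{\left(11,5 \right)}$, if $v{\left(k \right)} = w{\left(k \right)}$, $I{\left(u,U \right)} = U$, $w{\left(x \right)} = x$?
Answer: $286$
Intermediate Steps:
$v{\left(k \right)} = k$
$v{\left(11 \right)} + 55 I{\left(11,5 \right)} = 11 + 55 \cdot 5 = 11 + 275 = 286$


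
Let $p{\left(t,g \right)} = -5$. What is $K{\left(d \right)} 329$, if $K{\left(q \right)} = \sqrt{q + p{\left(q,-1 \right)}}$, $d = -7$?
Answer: $658 i \sqrt{3} \approx 1139.7 i$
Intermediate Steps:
$K{\left(q \right)} = \sqrt{-5 + q}$ ($K{\left(q \right)} = \sqrt{q - 5} = \sqrt{-5 + q}$)
$K{\left(d \right)} 329 = \sqrt{-5 - 7} \cdot 329 = \sqrt{-12} \cdot 329 = 2 i \sqrt{3} \cdot 329 = 658 i \sqrt{3}$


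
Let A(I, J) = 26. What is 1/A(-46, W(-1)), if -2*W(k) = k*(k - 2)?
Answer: 1/26 ≈ 0.038462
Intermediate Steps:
W(k) = -k*(-2 + k)/2 (W(k) = -k*(k - 2)/2 = -k*(-2 + k)/2)
1/A(-46, W(-1)) = 1/26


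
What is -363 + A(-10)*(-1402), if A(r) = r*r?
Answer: -140563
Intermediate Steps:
A(r) = r**2
-363 + A(-10)*(-1402) = -363 + (-10)**2*(-1402) = -363 + 100*(-1402) = -363 - 140200 = -140563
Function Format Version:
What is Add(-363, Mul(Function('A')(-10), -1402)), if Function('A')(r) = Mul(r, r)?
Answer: -140563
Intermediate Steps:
Function('A')(r) = Pow(r, 2)
Add(-363, Mul(Function('A')(-10), -1402)) = Add(-363, Mul(Pow(-10, 2), -1402)) = Add(-363, Mul(100, -1402)) = Add(-363, -140200) = -140563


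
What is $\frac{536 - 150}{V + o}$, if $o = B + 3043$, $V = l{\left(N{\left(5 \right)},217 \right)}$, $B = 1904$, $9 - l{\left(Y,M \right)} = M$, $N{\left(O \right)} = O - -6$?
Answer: $\frac{386}{4739} \approx 0.081452$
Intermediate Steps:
$N{\left(O \right)} = 6 + O$ ($N{\left(O \right)} = O + 6 = 6 + O$)
$l{\left(Y,M \right)} = 9 - M$
$V = -208$ ($V = 9 - 217 = -208$)
$o = 4947$ ($o = 1904 + 3043 = 4947$)
$\frac{536 - 150}{V + o} = \frac{536 - 150}{-208 + 4947} = \frac{536 - 150}{4739} = 386 \cdot \frac{1}{4739} = \frac{386}{4739}$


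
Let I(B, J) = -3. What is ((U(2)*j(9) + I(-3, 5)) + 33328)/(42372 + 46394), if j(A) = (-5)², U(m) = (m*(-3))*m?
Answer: 33025/88766 ≈ 0.37205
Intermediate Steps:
U(m) = -3*m² (U(m) = (-3*m)*m = -3*m²)
j(A) = 25
((U(2)*j(9) + I(-3, 5)) + 33328)/(42372 + 46394) = ((-3*2²*25 - 3) + 33328)/(42372 + 46394) = ((-3*4*25 - 3) + 33328)/88766 = ((-12*25 - 3) + 33328)*(1/88766) = ((-300 - 3) + 33328)*(1/88766) = (-303 + 33328)*(1/88766) = 33025*(1/88766) = 33025/88766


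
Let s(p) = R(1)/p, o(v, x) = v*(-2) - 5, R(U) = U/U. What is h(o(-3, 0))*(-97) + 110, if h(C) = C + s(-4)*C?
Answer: 149/4 ≈ 37.250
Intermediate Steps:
R(U) = 1
o(v, x) = -5 - 2*v (o(v, x) = -2*v - 5 = -5 - 2*v)
s(p) = 1/p
h(C) = 3*C/4 (h(C) = C + C/(-4) = C - C/4 = 3*C/4)
h(o(-3, 0))*(-97) + 110 = (3*(-5 - 2*(-3))/4)*(-97) + 110 = (3*(-5 + 6)/4)*(-97) + 110 = ((¾)*1)*(-97) + 110 = (¾)*(-97) + 110 = -291/4 + 110 = 149/4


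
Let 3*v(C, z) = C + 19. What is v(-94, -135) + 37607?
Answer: 37582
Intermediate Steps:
v(C, z) = 19/3 + C/3 (v(C, z) = (C + 19)/3 = (19 + C)/3 = 19/3 + C/3)
v(-94, -135) + 37607 = (19/3 + (1/3)*(-94)) + 37607 = (19/3 - 94/3) + 37607 = -25 + 37607 = 37582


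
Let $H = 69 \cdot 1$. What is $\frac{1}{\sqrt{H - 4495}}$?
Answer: $- \frac{i \sqrt{4426}}{4426} \approx - 0.015031 i$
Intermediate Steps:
$H = 69$
$\frac{1}{\sqrt{H - 4495}} = \frac{1}{\sqrt{69 - 4495}} = \frac{1}{\sqrt{-4426}} = \frac{1}{i \sqrt{4426}} = - \frac{i \sqrt{4426}}{4426}$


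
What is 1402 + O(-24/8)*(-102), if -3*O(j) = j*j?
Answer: 1708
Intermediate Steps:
O(j) = -j²/3 (O(j) = -j*j/3 = -j²/3)
1402 + O(-24/8)*(-102) = 1402 - (-24/8)²/3*(-102) = 1402 - (-24*⅛)²/3*(-102) = 1402 - ⅓*(-3)²*(-102) = 1402 - ⅓*9*(-102) = 1402 - 3*(-102) = 1402 + 306 = 1708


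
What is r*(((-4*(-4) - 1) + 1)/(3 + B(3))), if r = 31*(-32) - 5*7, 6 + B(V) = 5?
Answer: -8216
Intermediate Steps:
B(V) = -1 (B(V) = -6 + 5 = -1)
r = -1027 (r = -992 - 35 = -1027)
r*(((-4*(-4) - 1) + 1)/(3 + B(3))) = -1027*((-4*(-4) - 1) + 1)/(3 - 1) = -1027*((16 - 1) + 1)/2 = -1027*(15 + 1)/2 = -16432/2 = -1027*8 = -8216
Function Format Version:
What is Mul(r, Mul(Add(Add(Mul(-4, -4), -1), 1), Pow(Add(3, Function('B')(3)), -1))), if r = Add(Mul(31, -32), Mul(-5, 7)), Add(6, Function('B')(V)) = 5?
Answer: -8216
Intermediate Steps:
Function('B')(V) = -1 (Function('B')(V) = Add(-6, 5) = -1)
r = -1027 (r = Add(-992, -35) = -1027)
Mul(r, Mul(Add(Add(Mul(-4, -4), -1), 1), Pow(Add(3, Function('B')(3)), -1))) = Mul(-1027, Mul(Add(Add(Mul(-4, -4), -1), 1), Pow(Add(3, -1), -1))) = Mul(-1027, Mul(Add(Add(16, -1), 1), Pow(2, -1))) = Mul(-1027, Mul(Add(15, 1), Rational(1, 2))) = Mul(-1027, Mul(16, Rational(1, 2))) = Mul(-1027, 8) = -8216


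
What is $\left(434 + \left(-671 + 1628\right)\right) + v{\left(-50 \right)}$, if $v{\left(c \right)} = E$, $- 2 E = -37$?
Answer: $\frac{2819}{2} \approx 1409.5$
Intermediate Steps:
$E = \frac{37}{2}$ ($E = \left(- \frac{1}{2}\right) \left(-37\right) = \frac{37}{2} \approx 18.5$)
$v{\left(c \right)} = \frac{37}{2}$
$\left(434 + \left(-671 + 1628\right)\right) + v{\left(-50 \right)} = \left(434 + \left(-671 + 1628\right)\right) + \frac{37}{2} = \left(434 + 957\right) + \frac{37}{2} = 1391 + \frac{37}{2} = \frac{2819}{2}$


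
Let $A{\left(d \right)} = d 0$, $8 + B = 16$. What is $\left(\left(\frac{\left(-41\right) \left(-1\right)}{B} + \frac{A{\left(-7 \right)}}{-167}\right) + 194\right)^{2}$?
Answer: $\frac{2537649}{64} \approx 39651.0$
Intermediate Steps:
$B = 8$ ($B = -8 + 16 = 8$)
$A{\left(d \right)} = 0$
$\left(\left(\frac{\left(-41\right) \left(-1\right)}{B} + \frac{A{\left(-7 \right)}}{-167}\right) + 194\right)^{2} = \left(\left(\frac{\left(-41\right) \left(-1\right)}{8} + \frac{0}{-167}\right) + 194\right)^{2} = \left(\left(41 \cdot \frac{1}{8} + 0 \left(- \frac{1}{167}\right)\right) + 194\right)^{2} = \left(\left(\frac{41}{8} + 0\right) + 194\right)^{2} = \left(\frac{41}{8} + 194\right)^{2} = \left(\frac{1593}{8}\right)^{2} = \frac{2537649}{64}$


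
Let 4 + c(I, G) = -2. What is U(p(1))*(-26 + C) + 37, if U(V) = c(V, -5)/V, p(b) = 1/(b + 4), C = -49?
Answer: 2287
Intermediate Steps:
c(I, G) = -6 (c(I, G) = -4 - 2 = -6)
p(b) = 1/(4 + b)
U(V) = -6/V
U(p(1))*(-26 + C) + 37 = (-6/(1/(4 + 1)))*(-26 - 49) + 37 = -6/(1/5)*(-75) + 37 = -6/⅕*(-75) + 37 = -6*5*(-75) + 37 = -30*(-75) + 37 = 2250 + 37 = 2287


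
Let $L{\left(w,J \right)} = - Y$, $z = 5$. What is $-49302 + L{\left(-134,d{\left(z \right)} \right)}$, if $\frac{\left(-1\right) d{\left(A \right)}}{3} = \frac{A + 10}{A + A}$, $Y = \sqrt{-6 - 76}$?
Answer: $-49302 - i \sqrt{82} \approx -49302.0 - 9.0554 i$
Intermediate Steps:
$Y = i \sqrt{82}$ ($Y = \sqrt{-6 - 76} = \sqrt{-82} = i \sqrt{82} \approx 9.0554 i$)
$d{\left(A \right)} = - \frac{3 \left(10 + A\right)}{2 A}$ ($d{\left(A \right)} = - 3 \frac{A + 10}{A + A} = - 3 \frac{10 + A}{2 A} = - \frac{3 \left(10 + A\right)}{2 A}$)
$L{\left(w,J \right)} = - i \sqrt{82}$
$-49302 + L{\left(-134,d{\left(z \right)} \right)} = -49302 - i \sqrt{82}$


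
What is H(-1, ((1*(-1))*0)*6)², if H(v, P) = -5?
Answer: 25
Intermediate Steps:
H(-1, ((1*(-1))*0)*6)² = (-5)² = 25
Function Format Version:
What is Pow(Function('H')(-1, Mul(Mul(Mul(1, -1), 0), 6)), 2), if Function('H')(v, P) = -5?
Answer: 25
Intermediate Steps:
Pow(Function('H')(-1, Mul(Mul(Mul(1, -1), 0), 6)), 2) = Pow(-5, 2) = 25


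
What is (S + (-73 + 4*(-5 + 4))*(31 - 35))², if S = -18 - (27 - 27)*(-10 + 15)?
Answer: 84100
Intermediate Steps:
S = -18 (S = -18 - 0*5 = -18 - 1*0 = -18 + 0 = -18)
(S + (-73 + 4*(-5 + 4))*(31 - 35))² = (-18 + (-73 + 4*(-5 + 4))*(31 - 35))² = (-18 + (-73 + 4*(-1))*(-4))² = (-18 + (-73 - 4)*(-4))² = (-18 - 77*(-4))² = (-18 + 308)² = 290² = 84100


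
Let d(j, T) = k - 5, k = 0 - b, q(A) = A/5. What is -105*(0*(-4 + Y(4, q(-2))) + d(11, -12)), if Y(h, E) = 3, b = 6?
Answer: 1155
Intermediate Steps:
q(A) = A/5 (q(A) = A*(1/5) = A/5)
k = -6 (k = 0 - 1*6 = 0 - 6 = -6)
d(j, T) = -11 (d(j, T) = -6 - 5 = -11)
-105*(0*(-4 + Y(4, q(-2))) + d(11, -12)) = -105*(0*(-4 + 3) - 11) = -105*(0*(-1) - 11) = -105*(0 - 11) = -105*(-11) = 1155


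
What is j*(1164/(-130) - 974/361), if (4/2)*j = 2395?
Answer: -65482174/4693 ≈ -13953.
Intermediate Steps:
j = 2395/2 (j = (½)*2395 = 2395/2 ≈ 1197.5)
j*(1164/(-130) - 974/361) = 2395*(1164/(-130) - 974/361)/2 = 2395*(1164*(-1/130) - 974*1/361)/2 = 2395*(-582/65 - 974/361)/2 = (2395/2)*(-273412/23465) = -65482174/4693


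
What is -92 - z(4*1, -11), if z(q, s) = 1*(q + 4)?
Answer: -100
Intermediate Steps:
z(q, s) = 4 + q (z(q, s) = 1*(4 + q) = 4 + q)
-92 - z(4*1, -11) = -92 - (4 + 4*1) = -92 - (4 + 4) = -92 - 1*8 = -92 - 8 = -100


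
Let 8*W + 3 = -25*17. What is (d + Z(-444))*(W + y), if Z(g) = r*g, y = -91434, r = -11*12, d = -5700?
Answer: -4840420650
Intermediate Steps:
r = -132
W = -107/2 (W = -3/8 + (-25*17)/8 = -3/8 + (⅛)*(-425) = -3/8 - 425/8 = -107/2 ≈ -53.500)
Z(g) = -132*g
(d + Z(-444))*(W + y) = (-5700 - 132*(-444))*(-107/2 - 91434) = (-5700 + 58608)*(-182975/2) = 52908*(-182975/2) = -4840420650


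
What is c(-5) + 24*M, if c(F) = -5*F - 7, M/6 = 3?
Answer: 450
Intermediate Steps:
M = 18 (M = 6*3 = 18)
c(F) = -7 - 5*F
c(-5) + 24*M = (-7 - 5*(-5)) + 24*18 = (-7 + 25) + 432 = 18 + 432 = 450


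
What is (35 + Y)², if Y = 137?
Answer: 29584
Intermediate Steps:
(35 + Y)² = (35 + 137)² = 172² = 29584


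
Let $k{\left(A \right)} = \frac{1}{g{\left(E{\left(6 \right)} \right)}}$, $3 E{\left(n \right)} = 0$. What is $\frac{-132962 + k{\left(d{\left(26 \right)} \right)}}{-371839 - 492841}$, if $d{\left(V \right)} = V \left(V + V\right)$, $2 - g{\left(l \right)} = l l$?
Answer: $\frac{265923}{1729360} \approx 0.15377$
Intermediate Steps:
$E{\left(n \right)} = 0$ ($E{\left(n \right)} = \frac{1}{3} \cdot 0 = 0$)
$g{\left(l \right)} = 2 - l^{2}$ ($g{\left(l \right)} = 2 - l l = 2 - l^{2}$)
$d{\left(V \right)} = 2 V^{2}$ ($d{\left(V \right)} = V 2 V = 2 V^{2}$)
$k{\left(A \right)} = \frac{1}{2}$ ($k{\left(A \right)} = \frac{1}{2 - 0^{2}} = \frac{1}{2 - 0} = \frac{1}{2 + 0} = \frac{1}{2}$)
$\frac{-132962 + k{\left(d{\left(26 \right)} \right)}}{-371839 - 492841} = \frac{-132962 + \frac{1}{2}}{-371839 - 492841} = - \frac{265923}{2 \left(-864680\right)} = \left(- \frac{265923}{2}\right) \left(- \frac{1}{864680}\right) = \frac{265923}{1729360}$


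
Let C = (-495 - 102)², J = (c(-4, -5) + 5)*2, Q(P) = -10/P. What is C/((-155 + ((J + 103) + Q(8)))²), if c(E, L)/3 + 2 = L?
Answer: 5702544/116281 ≈ 49.041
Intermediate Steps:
c(E, L) = -6 + 3*L
J = -32 (J = ((-6 + 3*(-5)) + 5)*2 = ((-6 - 15) + 5)*2 = (-21 + 5)*2 = -16*2 = -32)
C = 356409 (C = (-597)² = 356409)
C/((-155 + ((J + 103) + Q(8)))²) = 356409/((-155 + ((-32 + 103) - 10/8))²) = 356409/((-155 + (71 - 10*⅛))²) = 356409/((-155 + (71 - 5/4))²) = 356409/((-155 + 279/4)²) = 356409/((-341/4)²) = 356409/(116281/16) = 356409*(16/116281) = 5702544/116281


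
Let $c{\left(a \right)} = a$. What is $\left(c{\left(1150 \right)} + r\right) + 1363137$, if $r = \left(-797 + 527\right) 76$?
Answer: $1343767$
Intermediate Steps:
$r = -20520$ ($r = \left(-270\right) 76 = -20520$)
$\left(c{\left(1150 \right)} + r\right) + 1363137 = \left(1150 - 20520\right) + 1363137 = -19370 + 1363137 = 1343767$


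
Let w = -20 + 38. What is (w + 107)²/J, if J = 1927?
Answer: 15625/1927 ≈ 8.1085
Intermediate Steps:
w = 18
(w + 107)²/J = (18 + 107)²/1927 = 125²*(1/1927) = 15625*(1/1927) = 15625/1927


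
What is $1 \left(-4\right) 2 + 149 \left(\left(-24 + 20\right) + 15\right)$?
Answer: $1631$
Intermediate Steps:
$1 \left(-4\right) 2 + 149 \left(\left(-24 + 20\right) + 15\right) = \left(-4\right) 2 + 149 \left(-4 + 15\right) = -8 + 149 \cdot 11 = -8 + 1639 = 1631$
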